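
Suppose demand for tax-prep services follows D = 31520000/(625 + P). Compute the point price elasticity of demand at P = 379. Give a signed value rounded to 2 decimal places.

-0.38

dD/dP = −31520000/(625 + P)² = -31.2693. At P = 379, D = 31394.4.
Ed = (dD/dP)·(P/D) = (-31.2693) × (379/31394.4) = -0.3774…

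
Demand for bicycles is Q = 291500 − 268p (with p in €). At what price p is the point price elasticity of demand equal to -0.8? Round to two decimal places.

Ed = −268p/(291500 − 268p). Set this equal to -0.8:
268p = 0.8·(291500 − 268p) ⇒ 268p(1 + 0.8) = 0.8·291500
p = 0.8·291500 / (268·1.8) = 483.4162…

483.42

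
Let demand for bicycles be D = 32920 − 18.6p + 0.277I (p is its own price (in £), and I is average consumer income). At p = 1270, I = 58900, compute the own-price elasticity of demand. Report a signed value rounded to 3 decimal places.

-0.922

At the given values, D = 32920 − 18.6(1270) + 0.277(58900) = 25613.3.
∂D/∂p = −18.6.
E = (-18.6) × (1270/25613.3) = -0.92225…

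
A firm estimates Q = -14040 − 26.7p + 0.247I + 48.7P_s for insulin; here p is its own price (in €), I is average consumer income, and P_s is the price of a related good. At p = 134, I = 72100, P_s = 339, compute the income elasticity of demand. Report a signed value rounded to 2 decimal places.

At the given values, Q = -14040 − 26.7(134) + 0.247(72100) + 48.7(339) = 16700.2.
∂Q/∂I = 0.247.
E = (0.247) × (72100/16700.2) = 1.0663…

1.07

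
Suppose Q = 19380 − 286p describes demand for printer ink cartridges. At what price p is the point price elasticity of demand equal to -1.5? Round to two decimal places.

40.66

Ed = −286p/(19380 − 286p). Set this equal to -1.5:
286p = 1.5·(19380 − 286p) ⇒ 286p(1 + 1.5) = 1.5·19380
p = 1.5·19380 / (286·2.5) = 40.6573…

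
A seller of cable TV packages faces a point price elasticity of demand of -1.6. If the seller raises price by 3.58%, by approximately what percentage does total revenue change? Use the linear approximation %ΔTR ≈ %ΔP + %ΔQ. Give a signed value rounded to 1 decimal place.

%ΔQ ≈ Ed × %ΔP = (-1.6) × (+3.58%) = -5.7280%
%ΔTR ≈ %ΔP + %ΔQ = (+3.58%) + (-5.7280%) = -2.1480%

-2.1%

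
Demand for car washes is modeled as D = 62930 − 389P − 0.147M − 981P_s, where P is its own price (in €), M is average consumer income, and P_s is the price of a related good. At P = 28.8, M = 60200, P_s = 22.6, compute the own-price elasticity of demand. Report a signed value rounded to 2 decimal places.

-0.54

At the given values, D = 62930 − 389(28.8) − 0.147(60200) − 981(22.6) = 20706.8.
∂D/∂P = −389.
E = (-389) × (28.8/20706.8) = -0.5410…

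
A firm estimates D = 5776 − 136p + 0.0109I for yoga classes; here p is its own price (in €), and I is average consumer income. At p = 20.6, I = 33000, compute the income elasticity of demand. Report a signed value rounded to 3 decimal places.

At the given values, D = 5776 − 136(20.6) + 0.0109(33000) = 3334.1.
∂D/∂I = 0.0109.
E = (0.0109) × (33000/3334.1) = 0.10788…

0.108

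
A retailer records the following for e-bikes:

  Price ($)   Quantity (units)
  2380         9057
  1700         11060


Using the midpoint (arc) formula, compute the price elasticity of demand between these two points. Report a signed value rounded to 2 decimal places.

%ΔQ = (11060 − 9057) / [(9057 + 11060)/2] = 2003/10058.5 = 0.199135…
%ΔP = (1700 − 2380) / [(2380 + 1700)/2] = -680/2040 = -0.333333…
Arc Ed = %ΔQ / %ΔP = (2003/10058.5) / (-680/2040) = -0.5974…

-0.60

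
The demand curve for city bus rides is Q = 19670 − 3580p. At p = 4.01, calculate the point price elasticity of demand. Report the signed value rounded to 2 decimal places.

dQ/dp = −3580. At p = 4.01, Q = 19670 − 3580(4.01) = 5314.2.
Ed = (dQ/dp)·(p/Q) = −3580 × (4.01/5314.2) = -2.7014…

-2.70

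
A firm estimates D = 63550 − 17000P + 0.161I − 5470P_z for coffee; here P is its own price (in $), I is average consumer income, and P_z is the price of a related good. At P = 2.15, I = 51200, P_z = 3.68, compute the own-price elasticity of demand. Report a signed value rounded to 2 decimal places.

-2.42

At the given values, D = 63550 − 17000(2.15) + 0.161(51200) − 5470(3.68) = 15113.6.
∂D/∂P = −17000.
E = (-17000) × (2.15/15113.6) = -2.4183…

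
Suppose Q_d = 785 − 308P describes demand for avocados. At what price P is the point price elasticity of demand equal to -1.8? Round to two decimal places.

1.64

Ed = −308P/(785 − 308P). Set this equal to -1.8:
308P = 1.8·(785 − 308P) ⇒ 308P(1 + 1.8) = 1.8·785
P = 1.8·785 / (308·2.8) = 1.6384…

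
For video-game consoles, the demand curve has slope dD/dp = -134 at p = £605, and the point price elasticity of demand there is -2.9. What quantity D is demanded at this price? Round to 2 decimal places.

27955.17

Ed = (dD/dp)·(p/D) ⇒ D = (dD/dp)·p/Ed = (-134)·605/(-2.9) = 27955.1724…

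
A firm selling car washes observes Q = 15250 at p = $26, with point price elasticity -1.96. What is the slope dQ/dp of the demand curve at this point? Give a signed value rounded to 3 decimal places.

-1149.615

Ed = (dQ/dp)·(p/Q) ⇒ dQ/dp = Ed·Q/p = (-1.96)·15250/26 = -1149.61538…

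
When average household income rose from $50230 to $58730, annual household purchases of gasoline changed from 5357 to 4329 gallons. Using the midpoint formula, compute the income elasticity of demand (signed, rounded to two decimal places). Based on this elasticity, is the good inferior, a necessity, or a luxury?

%ΔQ = (4329 − 5357)/[( 5357 + 4329)/2] = -1028/4843 = -0.212265…
%ΔIncome = (58730 − 50230)/[( 50230 + 58730)/2] = 8500/54480 = 0.156020…
E_income = (-1028/4843) / (8500/54480) = -1.3604…
E_income < 0 ⇒ inferior good.

-1.36; inferior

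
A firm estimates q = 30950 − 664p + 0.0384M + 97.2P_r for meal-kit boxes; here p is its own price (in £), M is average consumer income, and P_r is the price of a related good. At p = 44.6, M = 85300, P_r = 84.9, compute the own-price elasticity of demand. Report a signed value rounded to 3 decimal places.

-2.302

At the given values, q = 30950 − 664(44.6) + 0.0384(85300) + 97.2(84.9) = 12863.4.
∂q/∂p = −664.
E = (-664) × (44.6/12863.4) = -2.30222…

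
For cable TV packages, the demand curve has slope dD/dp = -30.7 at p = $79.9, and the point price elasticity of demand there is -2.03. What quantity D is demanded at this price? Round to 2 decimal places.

1208.34

Ed = (dD/dp)·(p/D) ⇒ D = (dD/dp)·p/Ed = (-30.7)·79.9/(-2.03) = 1208.3399…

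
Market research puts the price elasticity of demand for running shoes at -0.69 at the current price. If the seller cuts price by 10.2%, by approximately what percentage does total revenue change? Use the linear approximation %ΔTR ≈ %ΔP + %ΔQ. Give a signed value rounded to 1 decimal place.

%ΔQ ≈ Ed × %ΔP = (-0.69) × (-10.2%) = +7.0380%
%ΔTR ≈ %ΔP + %ΔQ = (-10.2%) + (+7.0380%) = -3.1620%

-3.2%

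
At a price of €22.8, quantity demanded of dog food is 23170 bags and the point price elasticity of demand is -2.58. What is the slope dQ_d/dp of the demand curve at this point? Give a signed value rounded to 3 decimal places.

Ed = (dQ_d/dp)·(p/Q_d) ⇒ dQ_d/dp = Ed·Q_d/p = (-2.58)·23170/22.8 = -2621.86842…

-2621.868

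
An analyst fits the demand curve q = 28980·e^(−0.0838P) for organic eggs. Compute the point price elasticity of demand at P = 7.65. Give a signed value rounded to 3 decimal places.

dq/dP = −0.0838·q = -1279.17. At P = 7.65, q = 15264.6.
Ed = (dq/dP)·(P/q) = (-1279.17) × (7.65/15264.6) = -0.64107

-0.641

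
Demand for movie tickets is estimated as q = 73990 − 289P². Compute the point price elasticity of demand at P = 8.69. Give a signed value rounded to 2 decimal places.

dq/dP = −2·289·P = -5022.82. At P = 8.69, q = 52165.8471.
Ed = (dq/dP)·(P/q) = (-5022.82) × (8.69/52165.8471) = -0.8367…

-0.84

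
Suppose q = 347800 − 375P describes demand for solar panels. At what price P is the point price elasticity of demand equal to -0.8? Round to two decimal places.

412.21

Ed = −375P/(347800 − 375P). Set this equal to -0.8:
375P = 0.8·(347800 − 375P) ⇒ 375P(1 + 0.8) = 0.8·347800
P = 0.8·347800 / (375·1.8) = 412.2074…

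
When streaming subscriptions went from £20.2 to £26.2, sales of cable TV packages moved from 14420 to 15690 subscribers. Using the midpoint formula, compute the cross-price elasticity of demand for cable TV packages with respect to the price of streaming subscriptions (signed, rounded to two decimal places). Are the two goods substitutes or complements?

%ΔQ_{cable TV packages} = (15690 − 14420)/avg = 1270/15055 = 0.084357…
%ΔP_{streaming subscriptions} = (26.2 − 20.2)/avg = 6/23.2 = 0.258620…
E_cross = (1270/15055) / (6/23.2) = 0.3261…
E_cross > 0 ⇒ the goods are substitutes.

0.33; substitutes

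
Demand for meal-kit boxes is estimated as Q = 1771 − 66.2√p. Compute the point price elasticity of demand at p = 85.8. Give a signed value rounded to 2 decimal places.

-0.26

dQ/dp = −66.2/(2√p) = -3.57342. At p = 85.8, Q = 1157.8.
Ed = (dQ/dp)·(p/Q) = (-3.57342) × (85.8/1157.8) = -0.2648…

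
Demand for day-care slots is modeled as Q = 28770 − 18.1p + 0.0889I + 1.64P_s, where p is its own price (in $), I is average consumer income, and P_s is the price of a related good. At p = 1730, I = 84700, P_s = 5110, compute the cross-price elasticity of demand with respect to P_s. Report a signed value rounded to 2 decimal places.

0.63

At the given values, Q = 28770 − 18.1(1730) + 0.0889(84700) + 1.64(5110) = 13367.23.
∂Q/∂P_s = 1.64.
E = (1.64) × (5110/13367.23) = 0.6269…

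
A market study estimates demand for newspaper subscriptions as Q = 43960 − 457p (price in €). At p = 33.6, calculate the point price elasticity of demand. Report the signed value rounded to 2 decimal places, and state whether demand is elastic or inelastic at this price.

-0.54; inelastic

dQ/dp = −457. At p = 33.6, Q = 43960 − 457(33.6) = 28604.8.
Ed = (dQ/dp)·(p/Q) = −457 × (33.6/28604.8) = -0.5368…
|Ed| = 0.54 < 1, so demand is inelastic.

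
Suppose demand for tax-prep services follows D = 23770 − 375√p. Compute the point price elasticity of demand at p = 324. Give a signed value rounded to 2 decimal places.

-0.20

dD/dp = −375/(2√p) = -10.4167. At p = 324, D = 17020.
Ed = (dD/dp)·(p/D) = (-10.4167) × (324/17020) = -0.1982…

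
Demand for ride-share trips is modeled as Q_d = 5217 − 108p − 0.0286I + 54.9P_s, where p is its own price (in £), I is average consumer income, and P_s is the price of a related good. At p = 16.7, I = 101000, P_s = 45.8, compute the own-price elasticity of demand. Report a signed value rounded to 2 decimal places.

-0.59

At the given values, Q_d = 5217 − 108(16.7) − 0.0286(101000) + 54.9(45.8) = 3039.22.
∂Q_d/∂p = −108.
E = (-108) × (16.7/3039.22) = -0.5934…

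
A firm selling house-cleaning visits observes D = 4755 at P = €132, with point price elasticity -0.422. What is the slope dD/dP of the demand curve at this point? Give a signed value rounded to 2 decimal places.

Ed = (dD/dP)·(P/D) ⇒ dD/dP = Ed·D/P = (-0.422)·4755/132 = -15.2015…

-15.20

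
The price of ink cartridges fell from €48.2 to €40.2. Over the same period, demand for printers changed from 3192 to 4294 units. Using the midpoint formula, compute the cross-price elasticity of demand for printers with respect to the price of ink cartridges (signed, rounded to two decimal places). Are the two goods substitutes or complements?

%ΔQ_{printers} = (4294 − 3192)/avg = 1102/3743 = 0.294416…
%ΔP_{ink cartridges} = (40.2 − 48.2)/avg = -8/44.2 = -0.180995…
E_cross = (1102/3743) / (-8/44.2) = -1.6266…
E_cross < 0 ⇒ the goods are complements.

-1.63; complements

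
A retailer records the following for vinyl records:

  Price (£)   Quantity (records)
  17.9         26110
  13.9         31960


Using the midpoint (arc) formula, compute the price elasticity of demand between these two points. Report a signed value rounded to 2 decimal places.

%ΔQ = (31960 − 26110) / [(26110 + 31960)/2] = 5850/29035 = 0.201480…
%ΔP = (13.9 − 17.9) / [(17.9 + 13.9)/2] = -4/15.9 = -0.251572…
Arc Ed = %ΔQ / %ΔP = (5850/29035) / (-4/15.9) = -0.8008…

-0.80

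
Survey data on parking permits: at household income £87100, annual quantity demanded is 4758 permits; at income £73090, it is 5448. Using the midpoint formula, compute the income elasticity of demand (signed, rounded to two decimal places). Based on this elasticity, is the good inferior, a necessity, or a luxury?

%ΔQ = (5448 − 4758)/[( 4758 + 5448)/2] = 690/5103 = 0.135214…
%ΔIncome = (73090 − 87100)/[( 87100 + 73090)/2] = -14010/80095 = -0.174917…
E_income = (690/5103) / (-14010/80095) = -0.7730…
E_income < 0 ⇒ inferior good.

-0.77; inferior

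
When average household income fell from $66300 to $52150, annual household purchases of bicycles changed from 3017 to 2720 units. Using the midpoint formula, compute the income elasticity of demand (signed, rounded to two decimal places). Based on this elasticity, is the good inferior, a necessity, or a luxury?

0.43; necessity

%ΔQ = (2720 − 3017)/[( 3017 + 2720)/2] = -297/2868.5 = -0.103538…
%ΔIncome = (52150 − 66300)/[( 66300 + 52150)/2] = -14150/59225 = -0.238919…
E_income = (-297/2868.5) / (-14150/59225) = 0.4333…
0 < E_income < 1 ⇒ normal good, necessity.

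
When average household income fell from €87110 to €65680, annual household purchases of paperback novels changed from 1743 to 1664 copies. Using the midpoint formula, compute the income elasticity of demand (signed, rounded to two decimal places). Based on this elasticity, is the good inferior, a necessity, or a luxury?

%ΔQ = (1664 − 1743)/[( 1743 + 1664)/2] = -79/1703.5 = -0.046375…
%ΔIncome = (65680 − 87110)/[( 87110 + 65680)/2] = -21430/76395 = -0.280515…
E_income = (-79/1703.5) / (-21430/76395) = 0.1653…
0 < E_income < 1 ⇒ normal good, necessity.

0.17; necessity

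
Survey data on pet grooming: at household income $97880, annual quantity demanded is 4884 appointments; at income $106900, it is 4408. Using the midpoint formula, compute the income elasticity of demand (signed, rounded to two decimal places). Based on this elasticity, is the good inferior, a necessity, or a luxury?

-1.16; inferior

%ΔQ = (4408 − 4884)/[( 4884 + 4408)/2] = -476/4646 = -0.102453…
%ΔIncome = (106900 − 97880)/[( 97880 + 106900)/2] = 9020/102390 = 0.088094…
E_income = (-476/4646) / (9020/102390) = -1.1629…
E_income < 0 ⇒ inferior good.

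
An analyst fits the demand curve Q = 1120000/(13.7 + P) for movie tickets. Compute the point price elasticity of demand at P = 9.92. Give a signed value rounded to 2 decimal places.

dQ/dP = −1120000/(13.7 + P)² = -2007.51. At P = 9.92, Q = 47417.4.
Ed = (dQ/dP)·(P/Q) = (-2007.51) × (9.92/47417.4) = -0.4199…

-0.42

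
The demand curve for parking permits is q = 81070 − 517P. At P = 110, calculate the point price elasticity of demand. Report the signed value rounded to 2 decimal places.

-2.35

dq/dP = −517. At P = 110, q = 81070 − 517(110) = 24200.
Ed = (dq/dP)·(P/q) = −517 × (110/24200) = -2.35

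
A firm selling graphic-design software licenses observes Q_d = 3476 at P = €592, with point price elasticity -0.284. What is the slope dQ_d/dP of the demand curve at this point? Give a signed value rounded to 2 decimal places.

Ed = (dQ_d/dP)·(P/Q_d) ⇒ dQ_d/dP = Ed·Q_d/P = (-0.284)·3476/592 = -1.6675…

-1.67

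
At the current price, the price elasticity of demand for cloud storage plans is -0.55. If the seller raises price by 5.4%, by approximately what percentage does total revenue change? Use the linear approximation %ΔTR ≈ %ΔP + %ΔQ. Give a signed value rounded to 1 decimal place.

%ΔQ ≈ Ed × %ΔP = (-0.55) × (+5.4%) = -2.9700%
%ΔTR ≈ %ΔP + %ΔQ = (+5.4%) + (-2.9700%) = +2.4300%

+2.4%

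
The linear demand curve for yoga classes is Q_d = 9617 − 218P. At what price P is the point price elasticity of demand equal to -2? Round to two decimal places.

29.41

Ed = −218P/(9617 − 218P). Set this equal to -2:
218P = 2·(9617 − 218P) ⇒ 218P(1 + 2) = 2·9617
P = 2·9617 / (218·3) = 29.4097…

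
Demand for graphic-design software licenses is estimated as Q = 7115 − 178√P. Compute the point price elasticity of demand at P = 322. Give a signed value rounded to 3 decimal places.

-0.407

dQ/dP = −178/(2√P) = -4.95978. At P = 322, Q = 3920.9.
Ed = (dQ/dP)·(P/Q) = (-4.95978) × (322/3920.9) = -0.40731…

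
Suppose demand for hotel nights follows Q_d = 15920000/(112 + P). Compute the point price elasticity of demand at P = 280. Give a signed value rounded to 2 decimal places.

dQ_d/dP = −15920000/(112 + P)² = -103.603. At P = 280, Q_d = 40612.2.
Ed = (dQ_d/dP)·(P/Q_d) = (-103.603) × (280/40612.2) = -0.7142…

-0.71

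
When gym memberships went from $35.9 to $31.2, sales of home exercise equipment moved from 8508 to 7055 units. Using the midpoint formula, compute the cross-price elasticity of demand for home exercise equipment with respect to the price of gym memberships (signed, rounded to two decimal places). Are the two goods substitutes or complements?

1.33; substitutes

%ΔQ_{home exercise equipment} = (7055 − 8508)/avg = -1453/7781.5 = -0.186724…
%ΔP_{gym memberships} = (31.2 − 35.9)/avg = -4.7/33.55 = -0.140089…
E_cross = (-1453/7781.5) / (-4.7/33.55) = 1.3328…
E_cross > 0 ⇒ the goods are substitutes.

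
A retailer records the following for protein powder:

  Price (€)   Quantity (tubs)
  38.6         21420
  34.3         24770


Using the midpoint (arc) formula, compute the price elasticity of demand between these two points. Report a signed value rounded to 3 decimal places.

-1.230

%ΔQ = (24770 − 21420) / [(21420 + 24770)/2] = 3350/23095 = 0.145053…
%ΔP = (34.3 − 38.6) / [(38.6 + 34.3)/2] = -4.3/36.45 = -0.117969…
Arc Ed = %ΔQ / %ΔP = (3350/23095) / (-4.3/36.45) = -1.22957…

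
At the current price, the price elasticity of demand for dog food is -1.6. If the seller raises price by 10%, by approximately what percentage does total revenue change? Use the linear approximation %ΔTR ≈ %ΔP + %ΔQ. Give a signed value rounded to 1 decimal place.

-6.0%

%ΔQ ≈ Ed × %ΔP = (-1.6) × (+10%) = -16.0000%
%ΔTR ≈ %ΔP + %ΔQ = (+10%) + (-16.0000%) = -6.0000%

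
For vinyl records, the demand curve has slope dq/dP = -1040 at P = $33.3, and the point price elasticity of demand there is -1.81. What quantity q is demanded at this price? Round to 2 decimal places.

Ed = (dq/dP)·(P/q) ⇒ q = (dq/dP)·P/Ed = (-1040)·33.3/(-1.81) = 19133.7016…

19133.70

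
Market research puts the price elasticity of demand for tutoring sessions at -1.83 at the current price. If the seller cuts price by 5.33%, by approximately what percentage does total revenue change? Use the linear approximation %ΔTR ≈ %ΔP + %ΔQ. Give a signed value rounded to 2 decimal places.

%ΔQ ≈ Ed × %ΔP = (-1.83) × (-5.33%) = +9.7539%
%ΔTR ≈ %ΔP + %ΔQ = (-5.33%) + (+9.7539%) = +4.4239%

+4.42%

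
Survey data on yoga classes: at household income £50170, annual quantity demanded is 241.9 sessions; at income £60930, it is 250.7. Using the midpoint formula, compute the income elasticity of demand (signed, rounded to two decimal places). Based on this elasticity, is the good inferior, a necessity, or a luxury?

%ΔQ = (250.7 − 241.9)/[( 241.9 + 250.7)/2] = 8.8/246.3 = 0.035728…
%ΔIncome = (60930 − 50170)/[( 50170 + 60930)/2] = 10760/55550 = 0.193699…
E_income = (8.8/246.3) / (10760/55550) = 0.1844…
0 < E_income < 1 ⇒ normal good, necessity.

0.18; necessity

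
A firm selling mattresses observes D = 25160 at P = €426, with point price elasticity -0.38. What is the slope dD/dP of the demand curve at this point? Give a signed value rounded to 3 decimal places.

Ed = (dD/dP)·(P/D) ⇒ dD/dP = Ed·D/P = (-0.38)·25160/426 = -22.44319…

-22.443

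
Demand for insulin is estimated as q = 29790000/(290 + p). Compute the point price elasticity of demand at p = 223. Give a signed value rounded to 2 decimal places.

-0.43

dq/dp = −29790000/(290 + p)² = -113.197. At p = 223, q = 58070.2.
Ed = (dq/dp)·(p/q) = (-113.197) × (223/58070.2) = -0.4346…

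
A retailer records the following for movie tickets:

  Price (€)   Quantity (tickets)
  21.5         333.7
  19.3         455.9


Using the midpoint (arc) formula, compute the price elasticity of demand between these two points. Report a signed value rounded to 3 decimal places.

-2.870

%ΔQ = (455.9 − 333.7) / [(333.7 + 455.9)/2] = 122.2/394.8 = 0.309523…
%ΔP = (19.3 − 21.5) / [(21.5 + 19.3)/2] = -2.2/20.4 = -0.107843…
Arc Ed = %ΔQ / %ΔP = (122.2/394.8) / (-2.2/20.4) = -2.87012…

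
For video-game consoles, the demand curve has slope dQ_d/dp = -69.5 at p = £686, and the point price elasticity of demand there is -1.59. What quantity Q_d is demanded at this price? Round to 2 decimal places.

29985.53

Ed = (dQ_d/dp)·(p/Q_d) ⇒ Q_d = (dQ_d/dp)·p/Ed = (-69.5)·686/(-1.59) = 29985.5345…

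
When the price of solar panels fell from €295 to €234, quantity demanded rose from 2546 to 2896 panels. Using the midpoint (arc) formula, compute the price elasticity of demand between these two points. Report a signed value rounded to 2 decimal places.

%ΔQ = (2896 − 2546) / [(2546 + 2896)/2] = 350/2721 = 0.128629…
%ΔP = (234 − 295) / [(295 + 234)/2] = -61/264.5 = -0.230623…
Arc Ed = %ΔQ / %ΔP = (350/2721) / (-61/264.5) = -0.5577…

-0.56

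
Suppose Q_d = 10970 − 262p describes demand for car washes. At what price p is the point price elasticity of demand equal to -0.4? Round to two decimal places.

11.96

Ed = −262p/(10970 − 262p). Set this equal to -0.4:
262p = 0.4·(10970 − 262p) ⇒ 262p(1 + 0.4) = 0.4·10970
p = 0.4·10970 / (262·1.4) = 11.9629…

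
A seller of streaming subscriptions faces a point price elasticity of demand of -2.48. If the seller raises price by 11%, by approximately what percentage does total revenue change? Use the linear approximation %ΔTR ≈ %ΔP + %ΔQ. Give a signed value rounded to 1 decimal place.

%ΔQ ≈ Ed × %ΔP = (-2.48) × (+11%) = -27.2800%
%ΔTR ≈ %ΔP + %ΔQ = (+11%) + (-27.2800%) = -16.2800%

-16.3%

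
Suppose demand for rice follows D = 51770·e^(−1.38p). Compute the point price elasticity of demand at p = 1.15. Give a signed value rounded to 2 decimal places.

dD/dp = −1.38·D = -14612.7. At p = 1.15, D = 10588.9.
Ed = (dD/dp)·(p/D) = (-14612.7) × (1.15/10588.9) = -1.587

-1.59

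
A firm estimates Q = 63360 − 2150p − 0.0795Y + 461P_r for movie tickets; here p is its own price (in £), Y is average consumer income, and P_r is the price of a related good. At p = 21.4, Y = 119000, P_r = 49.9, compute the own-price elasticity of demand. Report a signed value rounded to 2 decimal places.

-1.49

At the given values, Q = 63360 − 2150(21.4) − 0.0795(119000) + 461(49.9) = 30893.4.
∂Q/∂p = −2150.
E = (-2150) × (21.4/30893.4) = -1.4893…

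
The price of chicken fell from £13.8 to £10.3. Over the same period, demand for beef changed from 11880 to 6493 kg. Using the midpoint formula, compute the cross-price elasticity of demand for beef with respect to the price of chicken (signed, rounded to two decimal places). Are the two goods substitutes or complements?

%ΔQ_{beef} = (6493 − 11880)/avg = -5387/9186.5 = -0.586403…
%ΔP_{chicken} = (10.3 − 13.8)/avg = -3.5/12.05 = -0.290456…
E_cross = (-5387/9186.5) / (-3.5/12.05) = 2.0189…
E_cross > 0 ⇒ the goods are substitutes.

2.02; substitutes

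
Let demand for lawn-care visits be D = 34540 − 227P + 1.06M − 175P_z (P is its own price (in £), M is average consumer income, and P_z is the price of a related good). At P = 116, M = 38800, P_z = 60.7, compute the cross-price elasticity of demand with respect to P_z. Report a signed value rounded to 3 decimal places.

-0.274

At the given values, D = 34540 − 227(116) + 1.06(38800) − 175(60.7) = 38713.5.
∂D/∂P_z = -175.
E = (-175) × (60.7/38713.5) = -0.27438…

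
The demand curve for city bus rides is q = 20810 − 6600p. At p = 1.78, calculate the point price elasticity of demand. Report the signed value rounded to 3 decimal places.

dq/dp = −6600. At p = 1.78, q = 20810 − 6600(1.78) = 9062.
Ed = (dq/dp)·(p/q) = −6600 × (1.78/9062) = -1.29640…

-1.296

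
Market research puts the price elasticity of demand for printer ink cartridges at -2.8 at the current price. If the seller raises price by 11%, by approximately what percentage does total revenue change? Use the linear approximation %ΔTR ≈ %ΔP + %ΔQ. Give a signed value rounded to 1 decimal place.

-19.8%

%ΔQ ≈ Ed × %ΔP = (-2.8) × (+11%) = -30.8000%
%ΔTR ≈ %ΔP + %ΔQ = (+11%) + (-30.8000%) = -19.8000%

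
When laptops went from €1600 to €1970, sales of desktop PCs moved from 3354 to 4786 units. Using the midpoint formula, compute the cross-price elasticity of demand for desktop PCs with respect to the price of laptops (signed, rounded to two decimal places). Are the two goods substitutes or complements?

%ΔQ_{desktop PCs} = (4786 − 3354)/avg = 1432/4070 = 0.351842…
%ΔP_{laptops} = (1970 − 1600)/avg = 370/1785 = 0.207282…
E_cross = (1432/4070) / (370/1785) = 1.6974…
E_cross > 0 ⇒ the goods are substitutes.

1.70; substitutes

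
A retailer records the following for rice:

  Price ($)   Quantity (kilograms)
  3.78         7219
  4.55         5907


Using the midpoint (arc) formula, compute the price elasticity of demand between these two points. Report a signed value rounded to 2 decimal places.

-1.08

%ΔQ = (5907 − 7219) / [(7219 + 5907)/2] = -1312/6563 = -0.199908…
%ΔP = (4.55 − 3.78) / [(3.78 + 4.55)/2] = 0.77/4.165 = 0.184873…
Arc Ed = %ΔQ / %ΔP = (-1312/6563) / (0.77/4.165) = -1.0813…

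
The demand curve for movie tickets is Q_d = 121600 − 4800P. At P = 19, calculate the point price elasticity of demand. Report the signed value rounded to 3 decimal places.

dQ_d/dP = −4800. At P = 19, Q_d = 121600 − 4800(19) = 30400.
Ed = (dQ_d/dP)·(P/Q_d) = −4800 × (19/30400) = -3

-3.000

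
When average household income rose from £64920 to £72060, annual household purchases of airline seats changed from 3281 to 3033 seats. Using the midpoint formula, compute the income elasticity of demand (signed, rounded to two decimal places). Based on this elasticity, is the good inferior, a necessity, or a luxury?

-0.75; inferior

%ΔQ = (3033 − 3281)/[( 3281 + 3033)/2] = -248/3157 = -0.078555…
%ΔIncome = (72060 − 64920)/[( 64920 + 72060)/2] = 7140/68490 = 0.104248…
E_income = (-248/3157) / (7140/68490) = -0.7535…
E_income < 0 ⇒ inferior good.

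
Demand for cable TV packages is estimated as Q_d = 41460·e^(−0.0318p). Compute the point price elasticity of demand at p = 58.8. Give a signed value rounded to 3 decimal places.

dQ_d/dp = −0.0318·Q_d = -203.233. At p = 58.8, Q_d = 6390.99.
Ed = (dQ_d/dp)·(p/Q_d) = (-203.233) × (58.8/6390.99) = -1.86984

-1.870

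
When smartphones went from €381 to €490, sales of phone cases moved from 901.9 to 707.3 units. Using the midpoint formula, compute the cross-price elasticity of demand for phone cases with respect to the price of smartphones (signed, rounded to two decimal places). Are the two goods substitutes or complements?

-0.97; complements

%ΔQ_{phone cases} = (707.3 − 901.9)/avg = -194.6/804.6 = -0.241859…
%ΔP_{smartphones} = (490 − 381)/avg = 109/435.5 = 0.250287…
E_cross = (-194.6/804.6) / (109/435.5) = -0.9663…
E_cross < 0 ⇒ the goods are complements.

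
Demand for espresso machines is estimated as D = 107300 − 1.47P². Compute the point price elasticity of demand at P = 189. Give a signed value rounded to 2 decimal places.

dD/dP = −2·1.47·P = -555.66. At P = 189, D = 54790.13.
Ed = (dD/dP)·(P/D) = (-555.66) × (189/54790.13) = -1.9167…

-1.92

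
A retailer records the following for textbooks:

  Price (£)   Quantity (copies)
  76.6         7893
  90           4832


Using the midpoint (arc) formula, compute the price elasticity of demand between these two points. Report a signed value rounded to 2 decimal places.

-2.99

%ΔQ = (4832 − 7893) / [(7893 + 4832)/2] = -3061/6362.5 = -0.481100…
%ΔP = (90 − 76.6) / [(76.6 + 90)/2] = 13.4/83.3 = 0.160864…
Arc Ed = %ΔQ / %ΔP = (-3061/6362.5) / (13.4/83.3) = -2.9907…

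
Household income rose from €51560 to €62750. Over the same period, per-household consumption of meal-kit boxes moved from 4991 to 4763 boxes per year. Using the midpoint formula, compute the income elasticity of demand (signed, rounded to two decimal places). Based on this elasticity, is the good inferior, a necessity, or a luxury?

-0.24; inferior

%ΔQ = (4763 − 4991)/[( 4991 + 4763)/2] = -228/4877 = -0.046750…
%ΔIncome = (62750 − 51560)/[( 51560 + 62750)/2] = 11190/57155 = 0.195783…
E_income = (-228/4877) / (11190/57155) = -0.2387…
E_income < 0 ⇒ inferior good.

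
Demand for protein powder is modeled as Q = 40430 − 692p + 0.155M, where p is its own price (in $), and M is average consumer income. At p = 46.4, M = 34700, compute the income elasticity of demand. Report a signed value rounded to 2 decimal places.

At the given values, Q = 40430 − 692(46.4) + 0.155(34700) = 13699.7.
∂Q/∂M = 0.155.
E = (0.155) × (34700/13699.7) = 0.3925…

0.39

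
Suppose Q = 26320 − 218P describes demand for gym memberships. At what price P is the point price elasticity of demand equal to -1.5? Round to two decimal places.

Ed = −218P/(26320 − 218P). Set this equal to -1.5:
218P = 1.5·(26320 − 218P) ⇒ 218P(1 + 1.5) = 1.5·26320
P = 1.5·26320 / (218·2.5) = 72.4403…

72.44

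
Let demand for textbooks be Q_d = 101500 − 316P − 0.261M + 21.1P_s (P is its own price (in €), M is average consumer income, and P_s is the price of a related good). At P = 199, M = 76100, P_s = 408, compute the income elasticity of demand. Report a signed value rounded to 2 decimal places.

-0.73

At the given values, Q_d = 101500 − 316(199) − 0.261(76100) + 21.1(408) = 27362.7.
∂Q_d/∂M = -0.261.
E = (-0.261) × (76100/27362.7) = -0.7258…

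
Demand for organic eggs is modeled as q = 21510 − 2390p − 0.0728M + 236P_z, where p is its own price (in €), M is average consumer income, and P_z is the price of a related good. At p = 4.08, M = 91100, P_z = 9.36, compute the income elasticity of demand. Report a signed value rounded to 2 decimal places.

At the given values, q = 21510 − 2390(4.08) − 0.0728(91100) + 236(9.36) = 7335.68.
∂q/∂M = -0.0728.
E = (-0.0728) × (91100/7335.68) = -0.9040…

-0.90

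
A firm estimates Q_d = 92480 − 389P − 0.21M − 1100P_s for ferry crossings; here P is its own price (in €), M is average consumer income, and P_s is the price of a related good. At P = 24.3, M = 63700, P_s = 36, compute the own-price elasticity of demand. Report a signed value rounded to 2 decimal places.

-0.31

At the given values, Q_d = 92480 − 389(24.3) − 0.21(63700) − 1100(36) = 30050.3.
∂Q_d/∂P = −389.
E = (-389) × (24.3/30050.3) = -0.3145…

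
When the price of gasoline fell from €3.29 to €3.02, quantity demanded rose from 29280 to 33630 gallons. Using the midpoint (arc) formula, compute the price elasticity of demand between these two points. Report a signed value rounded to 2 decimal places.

%ΔQ = (33630 − 29280) / [(29280 + 33630)/2] = 4350/31455 = 0.138292…
%ΔP = (3.02 − 3.29) / [(3.29 + 3.02)/2] = -0.27/3.155 = -0.085578…
Arc Ed = %ΔQ / %ΔP = (4350/31455) / (-0.27/3.155) = -1.6159…

-1.62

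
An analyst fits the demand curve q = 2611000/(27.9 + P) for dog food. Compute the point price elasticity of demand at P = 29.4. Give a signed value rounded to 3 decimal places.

dq/dP = −2611000/(27.9 + P)² = -795.239. At P = 29.4, q = 45567.2.
Ed = (dq/dP)·(P/q) = (-795.239) × (29.4/45567.2) = -0.51308…

-0.513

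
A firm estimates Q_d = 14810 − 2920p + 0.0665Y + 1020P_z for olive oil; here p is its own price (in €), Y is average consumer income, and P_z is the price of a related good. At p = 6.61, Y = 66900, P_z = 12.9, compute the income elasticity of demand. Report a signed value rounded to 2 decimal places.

0.34

At the given values, Q_d = 14810 − 2920(6.61) + 0.0665(66900) + 1020(12.9) = 13115.65.
∂Q_d/∂Y = 0.0665.
E = (0.0665) × (66900/13115.65) = 0.3392…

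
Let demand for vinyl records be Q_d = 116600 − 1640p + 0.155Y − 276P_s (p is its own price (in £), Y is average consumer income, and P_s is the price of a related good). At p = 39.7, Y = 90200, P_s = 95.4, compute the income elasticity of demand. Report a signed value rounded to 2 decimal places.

At the given values, Q_d = 116600 − 1640(39.7) + 0.155(90200) − 276(95.4) = 39142.6.
∂Q_d/∂Y = 0.155.
E = (0.155) × (90200/39142.6) = 0.3571…

0.36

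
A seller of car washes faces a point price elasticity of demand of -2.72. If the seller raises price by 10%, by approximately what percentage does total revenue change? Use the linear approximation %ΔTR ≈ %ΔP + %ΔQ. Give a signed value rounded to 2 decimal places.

-17.20%

%ΔQ ≈ Ed × %ΔP = (-2.72) × (+10%) = -27.2000%
%ΔTR ≈ %ΔP + %ΔQ = (+10%) + (-27.2000%) = -17.2000%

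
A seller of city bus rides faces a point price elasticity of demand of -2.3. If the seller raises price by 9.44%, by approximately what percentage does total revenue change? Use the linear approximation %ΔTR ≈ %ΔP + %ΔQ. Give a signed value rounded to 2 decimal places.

-12.27%

%ΔQ ≈ Ed × %ΔP = (-2.3) × (+9.44%) = -21.7120%
%ΔTR ≈ %ΔP + %ΔQ = (+9.44%) + (-21.7120%) = -12.2720%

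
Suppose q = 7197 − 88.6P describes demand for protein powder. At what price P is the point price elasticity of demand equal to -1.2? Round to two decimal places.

44.31

Ed = −88.6P/(7197 − 88.6P). Set this equal to -1.2:
88.6P = 1.2·(7197 − 88.6P) ⇒ 88.6P(1 + 1.2) = 1.2·7197
P = 1.2·7197 / (88.6·2.2) = 44.3074…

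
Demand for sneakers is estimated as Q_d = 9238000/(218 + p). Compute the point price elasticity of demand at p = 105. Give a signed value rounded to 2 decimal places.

dQ_d/dp = −9238000/(218 + p)² = -88.5468. At p = 105, Q_d = 28600.6.
Ed = (dQ_d/dp)·(p/Q_d) = (-88.5468) × (105/28600.6) = -0.3250…

-0.33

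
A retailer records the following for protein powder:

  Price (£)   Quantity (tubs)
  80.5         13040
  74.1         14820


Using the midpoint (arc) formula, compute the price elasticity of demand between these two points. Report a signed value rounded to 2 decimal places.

%ΔQ = (14820 − 13040) / [(13040 + 14820)/2] = 1780/13930 = 0.127781…
%ΔP = (74.1 − 80.5) / [(80.5 + 74.1)/2] = -6.4/77.3 = -0.082794…
Arc Ed = %ΔQ / %ΔP = (1780/13930) / (-6.4/77.3) = -1.5433…

-1.54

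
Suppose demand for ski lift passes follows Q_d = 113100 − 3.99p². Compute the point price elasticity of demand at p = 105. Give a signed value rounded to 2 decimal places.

-1.27

dQ_d/dp = −2·3.99·p = -837.9. At p = 105, Q_d = 69110.25.
Ed = (dQ_d/dp)·(p/Q_d) = (-837.9) × (105/69110.25) = -1.2730…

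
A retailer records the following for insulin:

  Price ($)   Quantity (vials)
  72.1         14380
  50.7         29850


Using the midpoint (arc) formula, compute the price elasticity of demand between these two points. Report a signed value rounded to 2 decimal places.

-2.01

%ΔQ = (29850 − 14380) / [(14380 + 29850)/2] = 15470/22115 = 0.699525…
%ΔP = (50.7 − 72.1) / [(72.1 + 50.7)/2] = -21.4/61.4 = -0.348534…
Arc Ed = %ΔQ / %ΔP = (15470/22115) / (-21.4/61.4) = -2.0070…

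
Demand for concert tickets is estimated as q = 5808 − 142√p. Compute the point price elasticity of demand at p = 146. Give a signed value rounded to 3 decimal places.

-0.210

dq/dp = −142/(2√p) = -5.876. At p = 146, q = 4092.21.
Ed = (dq/dp)·(p/q) = (-5.876) × (146/4092.21) = -0.20964…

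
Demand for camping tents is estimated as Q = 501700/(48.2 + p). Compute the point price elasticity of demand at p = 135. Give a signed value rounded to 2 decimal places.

dQ/dp = −501700/(48.2 + p)² = -14.9483. At p = 135, Q = 2738.54.
Ed = (dQ/dp)·(p/Q) = (-14.9483) × (135/2738.54) = -0.7368…

-0.74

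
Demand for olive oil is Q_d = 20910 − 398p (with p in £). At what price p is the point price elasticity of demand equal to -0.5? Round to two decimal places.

Ed = −398p/(20910 − 398p). Set this equal to -0.5:
398p = 0.5·(20910 − 398p) ⇒ 398p(1 + 0.5) = 0.5·20910
p = 0.5·20910 / (398·1.5) = 17.5125…

17.51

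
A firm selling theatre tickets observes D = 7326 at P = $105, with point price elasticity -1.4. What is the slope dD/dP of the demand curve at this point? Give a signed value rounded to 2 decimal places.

Ed = (dD/dP)·(P/D) ⇒ dD/dP = Ed·D/P = (-1.4)·7326/105 = -97.68

-97.68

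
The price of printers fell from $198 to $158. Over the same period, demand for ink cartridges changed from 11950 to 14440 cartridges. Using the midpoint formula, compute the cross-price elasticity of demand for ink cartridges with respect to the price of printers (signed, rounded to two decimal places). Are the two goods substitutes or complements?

%ΔQ_{ink cartridges} = (14440 − 11950)/avg = 2490/13195 = 0.188707…
%ΔP_{printers} = (158 − 198)/avg = -40/178 = -0.224719…
E_cross = (2490/13195) / (-40/178) = -0.8397…
E_cross < 0 ⇒ the goods are complements.

-0.84; complements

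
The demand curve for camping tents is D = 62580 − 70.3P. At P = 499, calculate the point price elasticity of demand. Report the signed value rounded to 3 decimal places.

-1.276

dD/dP = −70.3. At P = 499, D = 62580 − 70.3(499) = 27500.3.
Ed = (dD/dP)·(P/D) = −70.3 × (499/27500.3) = -1.27561…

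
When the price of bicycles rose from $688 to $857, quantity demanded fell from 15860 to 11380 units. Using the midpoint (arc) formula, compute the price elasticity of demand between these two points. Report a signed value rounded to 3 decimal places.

%ΔQ = (11380 − 15860) / [(15860 + 11380)/2] = -4480/13620 = -0.328928…
%ΔP = (857 − 688) / [(688 + 857)/2] = 169/772.5 = 0.218770…
Arc Ed = %ΔQ / %ΔP = (-4480/13620) / (169/772.5) = -1.50353…

-1.504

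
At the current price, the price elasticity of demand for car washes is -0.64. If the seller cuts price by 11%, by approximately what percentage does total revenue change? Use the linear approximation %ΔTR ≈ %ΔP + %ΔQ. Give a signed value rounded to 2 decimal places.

-3.96%

%ΔQ ≈ Ed × %ΔP = (-0.64) × (-11%) = +7.0400%
%ΔTR ≈ %ΔP + %ΔQ = (-11%) + (+7.0400%) = -3.9600%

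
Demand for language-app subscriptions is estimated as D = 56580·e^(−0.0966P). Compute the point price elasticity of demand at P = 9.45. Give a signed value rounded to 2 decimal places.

-0.91

dD/dP = −0.0966·D = -2193.74. At P = 9.45, D = 22709.6.
Ed = (dD/dP)·(P/D) = (-2193.74) × (9.45/22709.6) = -0.9128…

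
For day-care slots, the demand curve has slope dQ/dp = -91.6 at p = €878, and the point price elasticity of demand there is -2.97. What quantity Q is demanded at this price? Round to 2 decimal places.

27079.06

Ed = (dQ/dp)·(p/Q) ⇒ Q = (dQ/dp)·p/Ed = (-91.6)·878/(-2.97) = 27079.0572…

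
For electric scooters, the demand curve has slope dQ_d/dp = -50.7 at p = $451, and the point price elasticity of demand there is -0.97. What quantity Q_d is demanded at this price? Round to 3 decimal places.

Ed = (dQ_d/dp)·(p/Q_d) ⇒ Q_d = (dQ_d/dp)·p/Ed = (-50.7)·451/(-0.97) = 23572.88659…

23572.887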